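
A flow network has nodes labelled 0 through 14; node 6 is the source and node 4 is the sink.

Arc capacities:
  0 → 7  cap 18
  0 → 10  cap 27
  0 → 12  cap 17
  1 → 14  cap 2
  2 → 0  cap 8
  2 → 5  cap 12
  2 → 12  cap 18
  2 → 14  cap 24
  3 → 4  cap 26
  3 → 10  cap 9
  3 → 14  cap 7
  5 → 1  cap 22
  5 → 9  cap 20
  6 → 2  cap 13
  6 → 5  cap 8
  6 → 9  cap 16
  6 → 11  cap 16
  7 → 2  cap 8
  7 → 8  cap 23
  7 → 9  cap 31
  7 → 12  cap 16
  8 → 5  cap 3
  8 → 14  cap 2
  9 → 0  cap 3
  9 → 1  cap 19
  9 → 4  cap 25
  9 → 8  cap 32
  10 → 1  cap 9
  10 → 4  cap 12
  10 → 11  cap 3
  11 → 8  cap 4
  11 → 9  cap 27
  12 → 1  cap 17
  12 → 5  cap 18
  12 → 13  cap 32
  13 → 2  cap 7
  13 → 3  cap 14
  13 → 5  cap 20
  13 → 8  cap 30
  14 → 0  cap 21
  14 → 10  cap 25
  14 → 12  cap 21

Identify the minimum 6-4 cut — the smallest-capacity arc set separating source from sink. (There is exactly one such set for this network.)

augment #1: 6→9→4 push 16
augment #2: 6→5→9→4 push 8
augment #3: 6→11→9→4 push 1
augment #4: 6→2→0→10→4 push 8
augment #5: 6→2→14→10→4 push 4
augment #6: 6→2→12→13→3→4 push 1
augment #7: 6→11→8→14→12→13→3→4 push 2
augment #8: 6→11→9→0→12→13→3→4 push 3
augment #9: 6→11→9→1→14→12→13→3→4 push 2
max flow = 45; residual-reachable set from 6 gives S-side
cut edges (S→T): {(1,14), (6,2), (8,14), (9,0), (9,4)} total cap 45

Min-cut arcs: {(1,14), (6,2), (8,14), (9,0), (9,4)} (total capacity 45)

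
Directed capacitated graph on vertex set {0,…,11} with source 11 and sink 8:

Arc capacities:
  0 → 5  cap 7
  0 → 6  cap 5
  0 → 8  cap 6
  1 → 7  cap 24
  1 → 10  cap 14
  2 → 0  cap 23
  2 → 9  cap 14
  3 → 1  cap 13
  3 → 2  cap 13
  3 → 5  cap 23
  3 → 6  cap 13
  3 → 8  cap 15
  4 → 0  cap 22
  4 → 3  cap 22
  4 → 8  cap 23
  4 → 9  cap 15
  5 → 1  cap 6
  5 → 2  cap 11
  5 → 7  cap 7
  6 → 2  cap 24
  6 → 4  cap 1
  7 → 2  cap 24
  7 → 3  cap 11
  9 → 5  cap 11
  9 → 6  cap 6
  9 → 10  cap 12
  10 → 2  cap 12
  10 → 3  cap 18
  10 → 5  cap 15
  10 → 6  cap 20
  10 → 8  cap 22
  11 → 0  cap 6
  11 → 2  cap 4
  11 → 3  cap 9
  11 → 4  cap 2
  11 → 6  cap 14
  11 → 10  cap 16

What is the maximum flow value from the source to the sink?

Maximum flow value: 46

augment #1: 11→0→8 bottleneck 6, total now 6
augment #2: 11→3→8 bottleneck 9, total now 15
augment #3: 11→4→8 bottleneck 2, total now 17
augment #4: 11→10→8 bottleneck 16, total now 33
augment #5: 11→6→4→8 bottleneck 1, total now 34
augment #6: 11→2→9→10→8 bottleneck 4, total now 38
augment #7: 11→6→2→9→10→8 bottleneck 2, total now 40
augment #8: 11→6→2→9→10→3→8 bottleneck 6, total now 46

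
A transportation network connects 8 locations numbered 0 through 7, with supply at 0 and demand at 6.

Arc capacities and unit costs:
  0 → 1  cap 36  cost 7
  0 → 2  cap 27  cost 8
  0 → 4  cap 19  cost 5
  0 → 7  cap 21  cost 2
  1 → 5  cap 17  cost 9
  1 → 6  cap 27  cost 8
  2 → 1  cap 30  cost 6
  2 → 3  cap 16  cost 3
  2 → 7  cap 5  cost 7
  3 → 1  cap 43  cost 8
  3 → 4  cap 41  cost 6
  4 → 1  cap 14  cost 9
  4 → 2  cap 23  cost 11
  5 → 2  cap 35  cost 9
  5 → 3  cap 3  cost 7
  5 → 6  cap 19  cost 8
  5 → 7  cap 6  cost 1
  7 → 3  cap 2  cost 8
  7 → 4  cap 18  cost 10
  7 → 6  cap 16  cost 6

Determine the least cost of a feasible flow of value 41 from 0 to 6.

shortest-cost path #1: 0→7→6 push 16 @ unit cost 8 (adds 128)
shortest-cost path #2: 0→1→6 push 25 @ unit cost 15 (adds 375)
total cost = 503

Minimum cost for 41 units: 503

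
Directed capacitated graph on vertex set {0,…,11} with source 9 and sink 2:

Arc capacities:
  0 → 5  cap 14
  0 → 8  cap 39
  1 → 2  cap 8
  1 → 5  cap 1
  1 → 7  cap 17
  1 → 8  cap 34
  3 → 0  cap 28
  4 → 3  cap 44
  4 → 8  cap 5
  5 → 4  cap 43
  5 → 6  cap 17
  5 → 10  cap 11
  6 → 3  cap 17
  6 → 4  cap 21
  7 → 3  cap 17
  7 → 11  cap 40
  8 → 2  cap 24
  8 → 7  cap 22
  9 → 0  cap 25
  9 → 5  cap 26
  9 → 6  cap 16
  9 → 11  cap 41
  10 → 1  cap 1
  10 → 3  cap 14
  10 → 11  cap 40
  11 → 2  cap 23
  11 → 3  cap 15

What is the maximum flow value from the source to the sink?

augment #1: 9→11→2 bottleneck 23, total now 23
augment #2: 9→0→8→2 bottleneck 24, total now 47
augment #3: 9→5→10→1→2 bottleneck 1, total now 48

Maximum flow value: 48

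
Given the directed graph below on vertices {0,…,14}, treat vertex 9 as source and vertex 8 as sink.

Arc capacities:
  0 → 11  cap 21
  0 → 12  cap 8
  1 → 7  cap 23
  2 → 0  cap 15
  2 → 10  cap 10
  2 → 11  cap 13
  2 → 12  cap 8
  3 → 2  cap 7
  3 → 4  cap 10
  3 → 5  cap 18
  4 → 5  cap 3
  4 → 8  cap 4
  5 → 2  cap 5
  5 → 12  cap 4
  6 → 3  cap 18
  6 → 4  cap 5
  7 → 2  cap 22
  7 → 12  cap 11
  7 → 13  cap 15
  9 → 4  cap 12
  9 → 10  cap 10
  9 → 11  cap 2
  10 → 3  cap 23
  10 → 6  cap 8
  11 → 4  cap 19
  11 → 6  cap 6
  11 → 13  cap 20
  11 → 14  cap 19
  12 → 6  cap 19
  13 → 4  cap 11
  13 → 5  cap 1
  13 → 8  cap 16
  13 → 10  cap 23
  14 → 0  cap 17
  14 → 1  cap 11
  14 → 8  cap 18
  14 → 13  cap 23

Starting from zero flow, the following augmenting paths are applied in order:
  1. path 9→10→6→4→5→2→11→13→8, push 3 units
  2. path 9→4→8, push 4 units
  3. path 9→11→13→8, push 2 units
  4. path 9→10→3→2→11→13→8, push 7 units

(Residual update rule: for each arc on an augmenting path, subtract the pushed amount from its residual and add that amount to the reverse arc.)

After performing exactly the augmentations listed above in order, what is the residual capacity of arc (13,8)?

after path 1 (9→10→6→4→5→2→11→13→8, push 3): res(13,8)=13
after path 2 (9→4→8, push 4): res(13,8)=13
after path 3 (9→11→13→8, push 2): res(13,8)=11
after path 4 (9→10→3→2→11→13→8, push 7): res(13,8)=4

Residual capacity of (13,8): 4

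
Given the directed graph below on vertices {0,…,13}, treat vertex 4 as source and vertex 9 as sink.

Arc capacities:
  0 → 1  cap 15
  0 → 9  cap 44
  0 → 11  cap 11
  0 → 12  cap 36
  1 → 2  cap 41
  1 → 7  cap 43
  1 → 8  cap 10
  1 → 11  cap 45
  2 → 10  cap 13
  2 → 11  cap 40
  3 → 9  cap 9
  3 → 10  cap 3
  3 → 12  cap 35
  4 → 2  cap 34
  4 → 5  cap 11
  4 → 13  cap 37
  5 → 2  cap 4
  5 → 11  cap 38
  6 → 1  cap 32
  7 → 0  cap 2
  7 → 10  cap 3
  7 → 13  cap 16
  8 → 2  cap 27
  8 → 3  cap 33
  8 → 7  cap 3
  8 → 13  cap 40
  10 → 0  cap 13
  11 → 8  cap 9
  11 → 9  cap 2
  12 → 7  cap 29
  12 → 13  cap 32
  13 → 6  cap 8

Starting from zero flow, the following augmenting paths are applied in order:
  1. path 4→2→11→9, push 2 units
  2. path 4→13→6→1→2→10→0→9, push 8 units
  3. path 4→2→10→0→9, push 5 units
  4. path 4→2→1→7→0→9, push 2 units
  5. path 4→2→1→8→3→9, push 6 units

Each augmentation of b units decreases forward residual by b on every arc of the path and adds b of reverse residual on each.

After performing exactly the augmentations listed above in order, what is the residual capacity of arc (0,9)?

Residual capacity of (0,9): 29

after path 1 (4→2→11→9, push 2): res(0,9)=44
after path 2 (4→13→6→1→2→10→0→9, push 8): res(0,9)=36
after path 3 (4→2→10→0→9, push 5): res(0,9)=31
after path 4 (4→2→1→7→0→9, push 2): res(0,9)=29
after path 5 (4→2→1→8→3→9, push 6): res(0,9)=29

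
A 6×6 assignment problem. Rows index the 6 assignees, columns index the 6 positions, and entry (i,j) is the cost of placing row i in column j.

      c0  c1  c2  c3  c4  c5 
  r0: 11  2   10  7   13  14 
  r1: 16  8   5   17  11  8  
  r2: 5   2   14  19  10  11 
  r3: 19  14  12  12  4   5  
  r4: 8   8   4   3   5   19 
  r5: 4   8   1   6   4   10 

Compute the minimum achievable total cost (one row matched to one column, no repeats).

Minimum assignment cost: 23

optimal assignment: row0→col1 (cost 2), row1→col5 (cost 8), row2→col0 (cost 5), row3→col4 (cost 4), row4→col3 (cost 3), row5→col2 (cost 1)
total = 2 + 8 + 5 + 4 + 3 + 1 = 23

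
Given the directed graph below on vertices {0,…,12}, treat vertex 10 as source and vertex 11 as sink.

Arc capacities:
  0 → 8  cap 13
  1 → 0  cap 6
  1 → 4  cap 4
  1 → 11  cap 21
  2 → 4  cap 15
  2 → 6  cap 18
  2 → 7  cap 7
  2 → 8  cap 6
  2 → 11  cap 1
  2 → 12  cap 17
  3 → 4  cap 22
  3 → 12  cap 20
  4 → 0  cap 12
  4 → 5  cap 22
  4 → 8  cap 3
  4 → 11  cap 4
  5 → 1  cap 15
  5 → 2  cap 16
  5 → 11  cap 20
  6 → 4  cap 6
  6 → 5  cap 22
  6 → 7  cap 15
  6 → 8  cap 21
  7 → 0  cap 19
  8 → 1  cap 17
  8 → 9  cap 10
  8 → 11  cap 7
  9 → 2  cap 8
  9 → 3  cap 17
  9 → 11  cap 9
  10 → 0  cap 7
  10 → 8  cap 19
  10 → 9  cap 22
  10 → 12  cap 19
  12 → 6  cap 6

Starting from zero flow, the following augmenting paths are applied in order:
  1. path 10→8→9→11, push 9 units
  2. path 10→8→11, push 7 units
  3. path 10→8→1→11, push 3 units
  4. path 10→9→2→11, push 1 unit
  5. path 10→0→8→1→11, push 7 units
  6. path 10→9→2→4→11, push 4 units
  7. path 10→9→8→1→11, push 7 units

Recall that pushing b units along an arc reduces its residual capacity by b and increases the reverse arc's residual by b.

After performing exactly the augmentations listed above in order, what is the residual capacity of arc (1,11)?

after path 1 (10→8→9→11, push 9): res(1,11)=21
after path 2 (10→8→11, push 7): res(1,11)=21
after path 3 (10→8→1→11, push 3): res(1,11)=18
after path 4 (10→9→2→11, push 1): res(1,11)=18
after path 5 (10→0→8→1→11, push 7): res(1,11)=11
after path 6 (10→9→2→4→11, push 4): res(1,11)=11
after path 7 (10→9→8→1→11, push 7): res(1,11)=4

Residual capacity of (1,11): 4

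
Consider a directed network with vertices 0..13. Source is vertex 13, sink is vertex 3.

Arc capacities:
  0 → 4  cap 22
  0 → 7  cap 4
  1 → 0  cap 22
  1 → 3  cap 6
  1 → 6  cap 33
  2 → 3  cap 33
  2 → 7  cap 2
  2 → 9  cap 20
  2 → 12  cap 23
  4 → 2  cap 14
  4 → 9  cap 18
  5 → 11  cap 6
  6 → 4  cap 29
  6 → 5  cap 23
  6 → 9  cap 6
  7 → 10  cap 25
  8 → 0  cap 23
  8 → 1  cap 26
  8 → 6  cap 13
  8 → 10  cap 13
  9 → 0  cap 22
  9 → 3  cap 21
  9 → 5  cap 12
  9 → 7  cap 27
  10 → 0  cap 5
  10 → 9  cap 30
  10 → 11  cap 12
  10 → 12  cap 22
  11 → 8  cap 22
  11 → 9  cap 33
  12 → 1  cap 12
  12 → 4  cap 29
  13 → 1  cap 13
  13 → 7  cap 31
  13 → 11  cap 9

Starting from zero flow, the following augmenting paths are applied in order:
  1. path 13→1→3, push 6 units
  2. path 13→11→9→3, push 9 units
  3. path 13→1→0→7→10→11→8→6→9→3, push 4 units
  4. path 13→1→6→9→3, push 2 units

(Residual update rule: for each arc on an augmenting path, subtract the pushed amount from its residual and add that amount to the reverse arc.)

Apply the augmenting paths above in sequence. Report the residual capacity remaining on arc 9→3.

after path 1 (13→1→3, push 6): res(9,3)=21
after path 2 (13→11→9→3, push 9): res(9,3)=12
after path 3 (13→1→0→7→10→11→8→6→9→3, push 4): res(9,3)=8
after path 4 (13→1→6→9→3, push 2): res(9,3)=6

Residual capacity of (9,3): 6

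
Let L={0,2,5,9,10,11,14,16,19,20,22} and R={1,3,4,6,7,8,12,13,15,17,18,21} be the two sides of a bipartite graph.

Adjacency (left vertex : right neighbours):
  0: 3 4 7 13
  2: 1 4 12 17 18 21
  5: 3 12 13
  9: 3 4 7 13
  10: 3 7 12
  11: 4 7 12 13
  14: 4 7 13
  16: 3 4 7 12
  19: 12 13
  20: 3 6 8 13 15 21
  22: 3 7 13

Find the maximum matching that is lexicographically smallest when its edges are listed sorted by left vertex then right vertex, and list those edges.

|M| = 7 (so the lex-smallest maximum matching has 7 edges)
process left vertices in ascending order; for each, take the smallest-labelled available neighbour that still permits 7 edges overall, or leave it unmatched if none does
lex-smallest matching: {0-3, 2-1, 5-12, 9-4, 10-7, 11-13, 20-6}

Lex-smallest maximum matching: {(0,3), (2,1), (5,12), (9,4), (10,7), (11,13), (20,6)}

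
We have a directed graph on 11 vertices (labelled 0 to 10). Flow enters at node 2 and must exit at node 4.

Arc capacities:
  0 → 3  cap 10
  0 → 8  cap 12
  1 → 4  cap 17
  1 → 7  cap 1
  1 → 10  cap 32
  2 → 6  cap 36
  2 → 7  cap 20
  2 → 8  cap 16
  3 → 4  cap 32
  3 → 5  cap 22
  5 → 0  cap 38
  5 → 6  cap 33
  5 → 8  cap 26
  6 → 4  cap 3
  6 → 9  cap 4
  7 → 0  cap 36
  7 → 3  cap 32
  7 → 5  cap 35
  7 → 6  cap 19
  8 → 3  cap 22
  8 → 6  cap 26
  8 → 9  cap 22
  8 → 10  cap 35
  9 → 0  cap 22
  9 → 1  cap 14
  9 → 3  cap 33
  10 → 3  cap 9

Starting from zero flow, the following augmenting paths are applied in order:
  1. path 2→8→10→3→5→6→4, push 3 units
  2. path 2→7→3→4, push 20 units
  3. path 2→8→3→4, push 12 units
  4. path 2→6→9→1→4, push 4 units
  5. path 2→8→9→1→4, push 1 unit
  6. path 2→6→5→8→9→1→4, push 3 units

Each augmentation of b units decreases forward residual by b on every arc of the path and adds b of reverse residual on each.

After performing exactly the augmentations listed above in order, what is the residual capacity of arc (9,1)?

Residual capacity of (9,1): 6

after path 1 (2→8→10→3→5→6→4, push 3): res(9,1)=14
after path 2 (2→7→3→4, push 20): res(9,1)=14
after path 3 (2→8→3→4, push 12): res(9,1)=14
after path 4 (2→6→9→1→4, push 4): res(9,1)=10
after path 5 (2→8→9→1→4, push 1): res(9,1)=9
after path 6 (2→6→5→8→9→1→4, push 3): res(9,1)=6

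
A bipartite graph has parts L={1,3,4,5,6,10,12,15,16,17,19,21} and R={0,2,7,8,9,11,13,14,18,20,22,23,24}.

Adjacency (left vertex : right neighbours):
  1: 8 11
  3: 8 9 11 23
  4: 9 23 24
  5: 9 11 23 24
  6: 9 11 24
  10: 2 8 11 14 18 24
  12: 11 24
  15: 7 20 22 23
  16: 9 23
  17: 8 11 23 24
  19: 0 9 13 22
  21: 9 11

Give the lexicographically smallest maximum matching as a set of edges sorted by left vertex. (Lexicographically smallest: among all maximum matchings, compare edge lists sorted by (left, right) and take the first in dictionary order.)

|M| = 8 (so the lex-smallest maximum matching has 8 edges)
process left vertices in ascending order; for each, take the smallest-labelled available neighbour that still permits 8 edges overall, or leave it unmatched if none does
lex-smallest matching: {1-8, 3-9, 4-23, 5-11, 6-24, 10-2, 15-7, 19-0}

Lex-smallest maximum matching: {(1,8), (3,9), (4,23), (5,11), (6,24), (10,2), (15,7), (19,0)}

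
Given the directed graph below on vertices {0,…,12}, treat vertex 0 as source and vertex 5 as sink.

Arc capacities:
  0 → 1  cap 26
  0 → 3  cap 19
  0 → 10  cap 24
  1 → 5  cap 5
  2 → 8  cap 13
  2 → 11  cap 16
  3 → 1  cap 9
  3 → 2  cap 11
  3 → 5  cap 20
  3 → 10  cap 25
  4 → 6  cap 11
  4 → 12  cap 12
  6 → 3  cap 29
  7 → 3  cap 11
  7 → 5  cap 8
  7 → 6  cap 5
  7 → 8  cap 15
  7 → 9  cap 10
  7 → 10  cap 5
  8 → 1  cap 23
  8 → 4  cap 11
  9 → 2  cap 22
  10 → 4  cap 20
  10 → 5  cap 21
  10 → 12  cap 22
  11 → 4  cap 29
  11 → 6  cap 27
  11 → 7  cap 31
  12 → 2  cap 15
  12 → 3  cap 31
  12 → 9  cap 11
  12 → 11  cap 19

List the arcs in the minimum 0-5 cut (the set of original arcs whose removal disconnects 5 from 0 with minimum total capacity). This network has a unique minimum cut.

augment #1: 0→1→5 push 5
augment #2: 0→3→5 push 19
augment #3: 0→10→5 push 21
augment #4: 0→10→12→3→5 push 1
augment #5: 0→10→12→11→7→5 push 2
max flow = 48; residual-reachable set from 0 gives S-side
cut edges (S→T): {(0,3), (0,10), (1,5)} total cap 48

Min-cut arcs: {(0,3), (0,10), (1,5)} (total capacity 48)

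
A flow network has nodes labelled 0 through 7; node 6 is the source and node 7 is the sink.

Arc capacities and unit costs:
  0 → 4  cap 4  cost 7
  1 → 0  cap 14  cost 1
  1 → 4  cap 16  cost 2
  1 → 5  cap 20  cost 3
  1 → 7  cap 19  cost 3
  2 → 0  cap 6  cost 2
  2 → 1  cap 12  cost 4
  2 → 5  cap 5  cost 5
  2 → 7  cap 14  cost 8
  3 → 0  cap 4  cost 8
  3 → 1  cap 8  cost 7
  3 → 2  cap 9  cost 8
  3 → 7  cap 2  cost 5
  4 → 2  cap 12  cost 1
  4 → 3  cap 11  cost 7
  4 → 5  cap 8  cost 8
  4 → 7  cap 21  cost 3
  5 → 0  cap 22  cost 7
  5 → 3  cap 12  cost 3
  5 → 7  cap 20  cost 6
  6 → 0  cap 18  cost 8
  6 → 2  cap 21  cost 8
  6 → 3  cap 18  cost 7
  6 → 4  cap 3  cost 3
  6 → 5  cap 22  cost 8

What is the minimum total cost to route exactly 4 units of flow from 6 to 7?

shortest-cost path #1: 6→4→7 push 3 @ unit cost 6 (adds 18)
shortest-cost path #2: 6→3→7 push 1 @ unit cost 12 (adds 12)
total cost = 30

Minimum cost for 4 units: 30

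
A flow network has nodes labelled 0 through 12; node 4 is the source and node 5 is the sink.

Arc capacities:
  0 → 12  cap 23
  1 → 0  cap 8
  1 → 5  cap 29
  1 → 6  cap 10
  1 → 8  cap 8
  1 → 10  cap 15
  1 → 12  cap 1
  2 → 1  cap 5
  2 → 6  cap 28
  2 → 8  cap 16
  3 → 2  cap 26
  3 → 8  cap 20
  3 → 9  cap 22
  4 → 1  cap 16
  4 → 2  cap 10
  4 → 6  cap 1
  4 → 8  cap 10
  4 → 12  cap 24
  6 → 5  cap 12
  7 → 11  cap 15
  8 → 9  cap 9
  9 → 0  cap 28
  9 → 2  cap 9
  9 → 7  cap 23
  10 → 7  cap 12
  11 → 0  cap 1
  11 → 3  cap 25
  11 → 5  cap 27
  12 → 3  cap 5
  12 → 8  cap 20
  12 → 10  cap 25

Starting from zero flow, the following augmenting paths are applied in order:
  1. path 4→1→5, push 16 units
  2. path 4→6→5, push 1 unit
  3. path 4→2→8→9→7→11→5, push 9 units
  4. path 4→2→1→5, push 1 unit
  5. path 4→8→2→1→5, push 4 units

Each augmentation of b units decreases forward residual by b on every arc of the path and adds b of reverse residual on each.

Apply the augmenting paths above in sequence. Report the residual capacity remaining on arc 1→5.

Residual capacity of (1,5): 8

after path 1 (4→1→5, push 16): res(1,5)=13
after path 2 (4→6→5, push 1): res(1,5)=13
after path 3 (4→2→8→9→7→11→5, push 9): res(1,5)=13
after path 4 (4→2→1→5, push 1): res(1,5)=12
after path 5 (4→8→2→1→5, push 4): res(1,5)=8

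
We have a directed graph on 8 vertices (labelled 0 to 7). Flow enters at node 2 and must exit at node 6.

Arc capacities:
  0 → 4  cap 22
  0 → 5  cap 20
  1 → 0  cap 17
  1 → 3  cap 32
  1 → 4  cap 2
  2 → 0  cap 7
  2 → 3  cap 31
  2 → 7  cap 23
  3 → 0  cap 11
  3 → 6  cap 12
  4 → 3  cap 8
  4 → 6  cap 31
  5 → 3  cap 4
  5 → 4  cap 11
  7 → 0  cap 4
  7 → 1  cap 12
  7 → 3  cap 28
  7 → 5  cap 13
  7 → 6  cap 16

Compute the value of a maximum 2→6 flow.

Maximum flow value: 53

augment #1: 2→3→6 bottleneck 12, total now 12
augment #2: 2→7→6 bottleneck 16, total now 28
augment #3: 2→0→4→6 bottleneck 7, total now 35
augment #4: 2→3→0→4→6 bottleneck 11, total now 46
augment #5: 2→7→0→4→6 bottleneck 4, total now 50
augment #6: 2→7→1→4→6 bottleneck 2, total now 52
augment #7: 2→7→5→4→6 bottleneck 1, total now 53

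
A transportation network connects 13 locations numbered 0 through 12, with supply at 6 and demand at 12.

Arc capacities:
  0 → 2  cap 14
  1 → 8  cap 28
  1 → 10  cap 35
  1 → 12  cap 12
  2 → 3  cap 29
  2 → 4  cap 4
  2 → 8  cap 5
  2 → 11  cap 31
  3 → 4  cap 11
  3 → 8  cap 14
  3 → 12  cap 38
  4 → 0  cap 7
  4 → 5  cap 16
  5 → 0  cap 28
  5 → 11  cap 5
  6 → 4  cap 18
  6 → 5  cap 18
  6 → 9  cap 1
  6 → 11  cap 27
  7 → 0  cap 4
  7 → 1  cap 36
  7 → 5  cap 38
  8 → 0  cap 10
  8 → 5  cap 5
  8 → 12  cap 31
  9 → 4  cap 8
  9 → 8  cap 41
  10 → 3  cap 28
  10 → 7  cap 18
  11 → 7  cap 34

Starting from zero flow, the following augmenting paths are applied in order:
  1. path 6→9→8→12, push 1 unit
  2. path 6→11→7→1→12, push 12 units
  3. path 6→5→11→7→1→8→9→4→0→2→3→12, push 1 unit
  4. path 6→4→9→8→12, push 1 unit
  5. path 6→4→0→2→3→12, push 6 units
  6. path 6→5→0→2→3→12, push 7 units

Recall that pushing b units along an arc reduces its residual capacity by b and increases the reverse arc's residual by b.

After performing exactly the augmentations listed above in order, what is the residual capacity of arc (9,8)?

after path 1 (6→9→8→12, push 1): res(9,8)=40
after path 2 (6→11→7→1→12, push 12): res(9,8)=40
after path 3 (6→5→11→7→1→8→9→4→0→2→3→12, push 1): res(9,8)=41
after path 4 (6→4→9→8→12, push 1): res(9,8)=40
after path 5 (6→4→0→2→3→12, push 6): res(9,8)=40
after path 6 (6→5→0→2→3→12, push 7): res(9,8)=40

Residual capacity of (9,8): 40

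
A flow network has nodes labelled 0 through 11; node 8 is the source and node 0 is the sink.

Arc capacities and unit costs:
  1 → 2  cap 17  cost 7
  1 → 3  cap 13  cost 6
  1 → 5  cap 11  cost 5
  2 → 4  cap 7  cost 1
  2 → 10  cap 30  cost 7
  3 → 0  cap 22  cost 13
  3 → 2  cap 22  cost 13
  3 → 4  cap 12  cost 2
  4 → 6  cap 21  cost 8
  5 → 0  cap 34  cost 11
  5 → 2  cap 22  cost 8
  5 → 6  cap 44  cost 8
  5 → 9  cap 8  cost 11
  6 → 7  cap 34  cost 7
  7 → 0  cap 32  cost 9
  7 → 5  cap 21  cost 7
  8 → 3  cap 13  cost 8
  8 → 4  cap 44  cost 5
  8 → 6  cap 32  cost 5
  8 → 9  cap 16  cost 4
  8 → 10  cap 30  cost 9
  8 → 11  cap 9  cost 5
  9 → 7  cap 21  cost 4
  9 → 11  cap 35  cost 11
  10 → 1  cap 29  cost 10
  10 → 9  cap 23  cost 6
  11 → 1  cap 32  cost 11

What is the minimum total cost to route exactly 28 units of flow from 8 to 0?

shortest-cost path #1: 8→9→7→0 push 16 @ unit cost 17 (adds 272)
shortest-cost path #2: 8→3→0 push 12 @ unit cost 21 (adds 252)
total cost = 524

Minimum cost for 28 units: 524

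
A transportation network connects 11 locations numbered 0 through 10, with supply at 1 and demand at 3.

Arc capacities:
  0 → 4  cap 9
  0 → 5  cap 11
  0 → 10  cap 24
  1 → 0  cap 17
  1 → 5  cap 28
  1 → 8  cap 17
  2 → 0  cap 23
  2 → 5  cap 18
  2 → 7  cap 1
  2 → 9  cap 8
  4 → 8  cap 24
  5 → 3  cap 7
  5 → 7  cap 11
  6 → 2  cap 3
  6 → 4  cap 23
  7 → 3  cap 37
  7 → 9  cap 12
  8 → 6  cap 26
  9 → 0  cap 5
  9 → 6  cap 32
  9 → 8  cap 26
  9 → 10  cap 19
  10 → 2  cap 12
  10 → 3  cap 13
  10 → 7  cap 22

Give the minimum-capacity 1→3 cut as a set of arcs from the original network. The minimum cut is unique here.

Min-cut arcs: {(1,0), (5,3), (5,7), (6,2)} (total capacity 38)

augment #1: 1→5→3 push 7
augment #2: 1→0→10→3 push 13
augment #3: 1→5→7→3 push 11
augment #4: 1→0→10→7→3 push 4
augment #5: 1→8→6→2→7→3 push 1
augment #6: 1→8→6→2→0→10→7→3 push 2
max flow = 38; residual-reachable set from 1 gives S-side
cut edges (S→T): {(1,0), (5,3), (5,7), (6,2)} total cap 38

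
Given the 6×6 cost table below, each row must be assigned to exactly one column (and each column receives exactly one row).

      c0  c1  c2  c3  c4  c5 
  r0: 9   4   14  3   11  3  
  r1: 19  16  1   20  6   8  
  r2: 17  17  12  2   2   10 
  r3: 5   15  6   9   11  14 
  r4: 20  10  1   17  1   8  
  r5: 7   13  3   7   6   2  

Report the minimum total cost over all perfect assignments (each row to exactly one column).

Minimum assignment cost: 15

optimal assignment: row0→col1 (cost 4), row1→col2 (cost 1), row2→col3 (cost 2), row3→col0 (cost 5), row4→col4 (cost 1), row5→col5 (cost 2)
total = 4 + 1 + 2 + 5 + 1 + 2 = 15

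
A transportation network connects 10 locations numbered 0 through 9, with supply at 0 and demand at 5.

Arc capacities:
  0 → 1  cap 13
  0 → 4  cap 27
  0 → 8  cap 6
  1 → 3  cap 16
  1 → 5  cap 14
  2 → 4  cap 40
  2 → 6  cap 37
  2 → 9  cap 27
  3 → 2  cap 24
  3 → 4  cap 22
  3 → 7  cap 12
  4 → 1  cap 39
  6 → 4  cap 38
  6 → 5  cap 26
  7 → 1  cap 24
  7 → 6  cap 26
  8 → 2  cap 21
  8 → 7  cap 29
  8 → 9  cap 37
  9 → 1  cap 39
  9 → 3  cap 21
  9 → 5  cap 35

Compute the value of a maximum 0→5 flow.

augment #1: 0→1→5 bottleneck 13, total now 13
augment #2: 0→4→1→5 bottleneck 1, total now 14
augment #3: 0→8→9→5 bottleneck 6, total now 20
augment #4: 0→4→1→3→2→6→5 bottleneck 16, total now 36

Maximum flow value: 36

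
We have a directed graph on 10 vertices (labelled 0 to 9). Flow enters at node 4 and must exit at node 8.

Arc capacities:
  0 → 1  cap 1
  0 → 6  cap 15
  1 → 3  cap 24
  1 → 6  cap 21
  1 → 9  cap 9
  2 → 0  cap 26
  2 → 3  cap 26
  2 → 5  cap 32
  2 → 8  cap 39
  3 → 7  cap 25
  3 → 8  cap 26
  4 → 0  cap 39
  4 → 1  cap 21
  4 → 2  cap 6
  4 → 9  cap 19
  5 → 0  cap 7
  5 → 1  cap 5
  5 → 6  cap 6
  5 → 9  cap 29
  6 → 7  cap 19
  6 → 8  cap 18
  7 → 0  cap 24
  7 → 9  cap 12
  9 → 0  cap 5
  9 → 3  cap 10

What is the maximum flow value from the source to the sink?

augment #1: 4→2→8 bottleneck 6, total now 6
augment #2: 4→0→6→8 bottleneck 15, total now 21
augment #3: 4→1→3→8 bottleneck 21, total now 42
augment #4: 4→9→3→8 bottleneck 5, total now 47
augment #5: 4→0→1→6→8 bottleneck 1, total now 48
augment #6: 4→9→3→1→6→8 bottleneck 2, total now 50

Maximum flow value: 50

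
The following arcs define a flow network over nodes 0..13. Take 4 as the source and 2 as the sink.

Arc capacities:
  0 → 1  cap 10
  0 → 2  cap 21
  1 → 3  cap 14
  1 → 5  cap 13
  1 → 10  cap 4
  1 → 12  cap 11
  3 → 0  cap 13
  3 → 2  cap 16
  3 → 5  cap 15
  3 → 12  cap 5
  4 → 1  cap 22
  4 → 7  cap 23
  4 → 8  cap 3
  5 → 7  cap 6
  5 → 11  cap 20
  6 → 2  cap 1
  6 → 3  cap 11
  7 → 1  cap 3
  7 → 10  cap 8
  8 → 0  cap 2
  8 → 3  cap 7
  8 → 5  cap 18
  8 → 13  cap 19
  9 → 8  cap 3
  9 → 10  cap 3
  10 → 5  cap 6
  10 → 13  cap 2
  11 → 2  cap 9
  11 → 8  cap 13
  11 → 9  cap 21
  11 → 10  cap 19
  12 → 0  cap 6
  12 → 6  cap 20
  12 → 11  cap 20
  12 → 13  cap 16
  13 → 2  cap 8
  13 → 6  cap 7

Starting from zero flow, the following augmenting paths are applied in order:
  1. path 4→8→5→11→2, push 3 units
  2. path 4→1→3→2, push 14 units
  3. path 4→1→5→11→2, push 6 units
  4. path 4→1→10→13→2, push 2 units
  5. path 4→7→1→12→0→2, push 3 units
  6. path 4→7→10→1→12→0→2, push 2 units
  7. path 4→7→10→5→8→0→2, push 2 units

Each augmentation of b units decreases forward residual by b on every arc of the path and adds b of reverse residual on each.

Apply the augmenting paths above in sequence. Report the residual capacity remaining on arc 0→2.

after path 1 (4→8→5→11→2, push 3): res(0,2)=21
after path 2 (4→1→3→2, push 14): res(0,2)=21
after path 3 (4→1→5→11→2, push 6): res(0,2)=21
after path 4 (4→1→10→13→2, push 2): res(0,2)=21
after path 5 (4→7→1→12→0→2, push 3): res(0,2)=18
after path 6 (4→7→10→1→12→0→2, push 2): res(0,2)=16
after path 7 (4→7→10→5→8→0→2, push 2): res(0,2)=14

Residual capacity of (0,2): 14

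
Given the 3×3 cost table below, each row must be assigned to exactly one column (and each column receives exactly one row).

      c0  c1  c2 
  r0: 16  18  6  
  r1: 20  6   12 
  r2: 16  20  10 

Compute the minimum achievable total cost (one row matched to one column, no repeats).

Minimum assignment cost: 28

optimal assignment: row0→col2 (cost 6), row1→col1 (cost 6), row2→col0 (cost 16)
total = 6 + 6 + 16 = 28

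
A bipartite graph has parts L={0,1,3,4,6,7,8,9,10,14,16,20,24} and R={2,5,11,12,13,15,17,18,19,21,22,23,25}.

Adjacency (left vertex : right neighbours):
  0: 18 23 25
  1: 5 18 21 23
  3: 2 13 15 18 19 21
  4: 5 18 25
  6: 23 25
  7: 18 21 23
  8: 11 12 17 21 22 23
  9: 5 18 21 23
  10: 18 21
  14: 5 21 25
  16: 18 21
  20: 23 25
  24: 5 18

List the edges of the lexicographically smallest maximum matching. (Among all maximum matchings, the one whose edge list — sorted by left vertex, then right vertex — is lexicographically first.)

Lex-smallest maximum matching: {(0,18), (1,5), (3,2), (4,25), (6,23), (7,21), (8,11)}

|M| = 7 (so the lex-smallest maximum matching has 7 edges)
process left vertices in ascending order; for each, take the smallest-labelled available neighbour that still permits 7 edges overall, or leave it unmatched if none does
lex-smallest matching: {0-18, 1-5, 3-2, 4-25, 6-23, 7-21, 8-11}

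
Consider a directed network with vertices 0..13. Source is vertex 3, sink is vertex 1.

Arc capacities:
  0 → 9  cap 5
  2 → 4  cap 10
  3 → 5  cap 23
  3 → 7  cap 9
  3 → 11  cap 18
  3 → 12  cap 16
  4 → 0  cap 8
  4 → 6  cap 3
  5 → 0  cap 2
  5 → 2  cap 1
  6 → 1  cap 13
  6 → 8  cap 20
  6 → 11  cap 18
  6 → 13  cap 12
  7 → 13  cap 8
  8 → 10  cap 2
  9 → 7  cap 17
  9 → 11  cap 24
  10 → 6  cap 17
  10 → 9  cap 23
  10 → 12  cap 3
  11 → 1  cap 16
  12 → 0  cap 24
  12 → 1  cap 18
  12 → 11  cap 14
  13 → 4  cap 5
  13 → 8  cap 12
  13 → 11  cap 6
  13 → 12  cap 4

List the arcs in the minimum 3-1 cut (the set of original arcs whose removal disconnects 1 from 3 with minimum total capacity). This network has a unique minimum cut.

augment #1: 3→11→1 push 16
augment #2: 3→12→1 push 16
augment #3: 3→7→13→12→1 push 2
augment #4: 3→5→2→4→6→1 push 1
augment #5: 3→7→13→4→6→1 push 2
augment #6: 3→7→13→8→10→6→1 push 2
max flow = 39; residual-reachable set from 3 gives S-side
cut edges (S→T): {(4,6), (8,10), (11,1), (12,1)} total cap 39

Min-cut arcs: {(4,6), (8,10), (11,1), (12,1)} (total capacity 39)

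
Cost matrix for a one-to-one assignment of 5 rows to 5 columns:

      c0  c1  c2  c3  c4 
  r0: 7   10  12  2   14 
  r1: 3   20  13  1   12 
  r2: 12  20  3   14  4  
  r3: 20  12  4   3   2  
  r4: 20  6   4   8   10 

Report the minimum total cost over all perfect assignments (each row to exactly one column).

optimal assignment: row0→col3 (cost 2), row1→col0 (cost 3), row2→col2 (cost 3), row3→col4 (cost 2), row4→col1 (cost 6)
total = 2 + 3 + 3 + 2 + 6 = 16

Minimum assignment cost: 16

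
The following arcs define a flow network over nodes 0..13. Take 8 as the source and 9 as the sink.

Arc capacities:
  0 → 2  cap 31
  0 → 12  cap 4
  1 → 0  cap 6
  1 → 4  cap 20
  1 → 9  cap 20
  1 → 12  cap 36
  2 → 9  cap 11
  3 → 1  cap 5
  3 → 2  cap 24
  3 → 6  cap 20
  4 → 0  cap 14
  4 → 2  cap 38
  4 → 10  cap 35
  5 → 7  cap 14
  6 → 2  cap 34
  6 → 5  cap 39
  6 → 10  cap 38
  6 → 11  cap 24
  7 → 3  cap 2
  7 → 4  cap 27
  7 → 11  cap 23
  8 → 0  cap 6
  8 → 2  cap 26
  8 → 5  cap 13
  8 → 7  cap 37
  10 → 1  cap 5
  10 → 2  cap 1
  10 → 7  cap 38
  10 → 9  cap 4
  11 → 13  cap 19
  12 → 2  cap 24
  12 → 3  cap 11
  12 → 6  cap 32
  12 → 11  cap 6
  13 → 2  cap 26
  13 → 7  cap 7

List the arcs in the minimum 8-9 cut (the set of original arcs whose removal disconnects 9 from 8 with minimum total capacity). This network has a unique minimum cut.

Min-cut arcs: {(2,9), (3,1), (10,1), (10,9)} (total capacity 25)

augment #1: 8→2→9 push 11
augment #2: 8→7→3→1→9 push 2
augment #3: 8→7→4→10→9 push 4
augment #4: 8→0→12→3→1→9 push 3
augment #5: 8→7→4→10→1→9 push 5
max flow = 25; residual-reachable set from 8 gives S-side
cut edges (S→T): {(2,9), (3,1), (10,1), (10,9)} total cap 25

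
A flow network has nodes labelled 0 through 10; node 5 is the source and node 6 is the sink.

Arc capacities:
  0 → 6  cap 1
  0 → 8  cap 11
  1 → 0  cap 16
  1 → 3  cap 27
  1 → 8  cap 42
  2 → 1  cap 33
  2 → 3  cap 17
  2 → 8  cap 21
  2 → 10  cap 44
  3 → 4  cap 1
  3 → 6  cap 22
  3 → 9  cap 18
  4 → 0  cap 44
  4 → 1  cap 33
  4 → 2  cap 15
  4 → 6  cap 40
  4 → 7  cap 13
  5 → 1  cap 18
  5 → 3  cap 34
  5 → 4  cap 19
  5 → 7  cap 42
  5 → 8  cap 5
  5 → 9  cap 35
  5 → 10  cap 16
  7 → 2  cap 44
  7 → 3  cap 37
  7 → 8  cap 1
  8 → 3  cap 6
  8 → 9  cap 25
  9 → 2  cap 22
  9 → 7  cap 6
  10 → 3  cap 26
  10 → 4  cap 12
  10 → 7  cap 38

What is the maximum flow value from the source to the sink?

augment #1: 5→3→6 bottleneck 22, total now 22
augment #2: 5→4→6 bottleneck 19, total now 41
augment #3: 5→1→0→6 bottleneck 1, total now 42
augment #4: 5→3→4→6 bottleneck 1, total now 43
augment #5: 5→10→4→6 bottleneck 12, total now 55

Maximum flow value: 55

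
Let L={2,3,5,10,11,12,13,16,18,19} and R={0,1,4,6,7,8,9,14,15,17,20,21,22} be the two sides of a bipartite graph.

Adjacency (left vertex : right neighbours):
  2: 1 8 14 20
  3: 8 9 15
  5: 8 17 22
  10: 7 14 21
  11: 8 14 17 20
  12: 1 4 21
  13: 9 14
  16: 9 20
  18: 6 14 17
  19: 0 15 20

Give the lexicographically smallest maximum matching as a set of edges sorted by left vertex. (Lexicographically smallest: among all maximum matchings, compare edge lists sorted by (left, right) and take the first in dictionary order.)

Lex-smallest maximum matching: {(2,1), (3,8), (5,17), (10,7), (11,14), (12,4), (13,9), (16,20), (18,6), (19,0)}

|M| = 10 (so the lex-smallest maximum matching has 10 edges)
process left vertices in ascending order; for each, take the smallest-labelled available neighbour that still permits 10 edges overall, or leave it unmatched if none does
lex-smallest matching: {2-1, 3-8, 5-17, 10-7, 11-14, 12-4, 13-9, 16-20, 18-6, 19-0}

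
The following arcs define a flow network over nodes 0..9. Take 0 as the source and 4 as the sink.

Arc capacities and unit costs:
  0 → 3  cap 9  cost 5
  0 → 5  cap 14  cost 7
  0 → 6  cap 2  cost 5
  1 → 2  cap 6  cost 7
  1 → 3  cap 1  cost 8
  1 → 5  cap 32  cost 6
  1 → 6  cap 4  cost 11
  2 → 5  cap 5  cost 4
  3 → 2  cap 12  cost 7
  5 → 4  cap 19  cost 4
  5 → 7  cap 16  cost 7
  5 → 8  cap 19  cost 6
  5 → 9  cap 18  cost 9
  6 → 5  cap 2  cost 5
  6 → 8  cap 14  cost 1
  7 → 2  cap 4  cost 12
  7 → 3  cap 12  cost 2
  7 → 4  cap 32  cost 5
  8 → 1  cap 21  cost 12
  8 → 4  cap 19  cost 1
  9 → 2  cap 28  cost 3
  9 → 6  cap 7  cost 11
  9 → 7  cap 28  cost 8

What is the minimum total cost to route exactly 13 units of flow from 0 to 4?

shortest-cost path #1: 0→6→8→4 push 2 @ unit cost 7 (adds 14)
shortest-cost path #2: 0→5→4 push 11 @ unit cost 11 (adds 121)
total cost = 135

Minimum cost for 13 units: 135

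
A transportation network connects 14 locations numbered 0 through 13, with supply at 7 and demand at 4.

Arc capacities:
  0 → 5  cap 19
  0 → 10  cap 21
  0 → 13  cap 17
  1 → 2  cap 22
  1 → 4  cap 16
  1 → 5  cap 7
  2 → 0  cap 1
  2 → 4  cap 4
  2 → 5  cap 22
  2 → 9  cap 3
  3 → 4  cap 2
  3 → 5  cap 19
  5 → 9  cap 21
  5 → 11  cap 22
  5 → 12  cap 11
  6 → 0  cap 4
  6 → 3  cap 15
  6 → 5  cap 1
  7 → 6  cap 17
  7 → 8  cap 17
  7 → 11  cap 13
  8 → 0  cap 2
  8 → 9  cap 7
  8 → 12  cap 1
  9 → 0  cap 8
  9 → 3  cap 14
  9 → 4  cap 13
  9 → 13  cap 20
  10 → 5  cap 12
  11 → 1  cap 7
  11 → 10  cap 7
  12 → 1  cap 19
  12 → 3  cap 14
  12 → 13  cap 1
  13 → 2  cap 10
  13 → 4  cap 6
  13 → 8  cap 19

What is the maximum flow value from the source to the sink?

augment #1: 7→6→3→4 bottleneck 2, total now 2
augment #2: 7→8→9→4 bottleneck 7, total now 9
augment #3: 7→11→1→4 bottleneck 7, total now 16
augment #4: 7→6→0→13→4 bottleneck 4, total now 20
augment #5: 7→6→5→9→4 bottleneck 1, total now 21
augment #6: 7→8→0→13→4 bottleneck 2, total now 23
augment #7: 7→8→12→1→4 bottleneck 1, total now 24
augment #8: 7→6→3→5→9→4 bottleneck 5, total now 29
augment #9: 7→6→3→5→12→1→4 bottleneck 5, total now 34
augment #10: 7→11→10→5→12→1→4 bottleneck 3, total now 37
augment #11: 7→11→10→5→9→13→2→4 bottleneck 3, total now 40

Maximum flow value: 40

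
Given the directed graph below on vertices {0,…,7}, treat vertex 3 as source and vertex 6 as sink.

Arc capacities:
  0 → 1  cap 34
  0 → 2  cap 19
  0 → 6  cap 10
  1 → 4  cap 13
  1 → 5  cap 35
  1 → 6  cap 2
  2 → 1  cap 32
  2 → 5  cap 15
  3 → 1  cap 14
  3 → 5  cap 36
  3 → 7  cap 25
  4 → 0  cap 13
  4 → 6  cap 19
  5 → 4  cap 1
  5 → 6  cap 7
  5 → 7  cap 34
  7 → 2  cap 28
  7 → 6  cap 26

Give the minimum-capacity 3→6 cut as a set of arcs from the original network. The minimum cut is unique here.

Min-cut arcs: {(1,4), (1,6), (5,4), (5,6), (7,6)} (total capacity 49)

augment #1: 3→1→6 push 2
augment #2: 3→5→6 push 7
augment #3: 3→7→6 push 25
augment #4: 3→1→4→6 push 12
augment #5: 3→5→4→6 push 1
augment #6: 3→5→7→6 push 1
augment #7: 3→5→7→2→1→4→6 push 1
max flow = 49; residual-reachable set from 3 gives S-side
cut edges (S→T): {(1,4), (1,6), (5,4), (5,6), (7,6)} total cap 49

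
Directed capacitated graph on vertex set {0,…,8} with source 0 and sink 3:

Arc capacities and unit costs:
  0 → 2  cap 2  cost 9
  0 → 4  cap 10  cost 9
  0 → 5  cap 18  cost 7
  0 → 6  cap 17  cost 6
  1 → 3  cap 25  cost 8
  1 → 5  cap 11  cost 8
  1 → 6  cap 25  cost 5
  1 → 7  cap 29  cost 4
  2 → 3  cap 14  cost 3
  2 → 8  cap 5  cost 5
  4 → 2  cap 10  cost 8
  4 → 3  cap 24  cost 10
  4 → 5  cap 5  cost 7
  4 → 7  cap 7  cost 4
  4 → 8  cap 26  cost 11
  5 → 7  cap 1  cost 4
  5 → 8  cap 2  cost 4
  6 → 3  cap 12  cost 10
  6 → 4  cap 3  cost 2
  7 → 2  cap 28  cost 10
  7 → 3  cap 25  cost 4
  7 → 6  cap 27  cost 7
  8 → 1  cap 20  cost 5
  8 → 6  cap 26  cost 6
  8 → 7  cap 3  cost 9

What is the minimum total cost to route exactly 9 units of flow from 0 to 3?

Minimum cost for 9 units: 135

shortest-cost path #1: 0→2→3 push 2 @ unit cost 12 (adds 24)
shortest-cost path #2: 0→5→7→3 push 1 @ unit cost 15 (adds 15)
shortest-cost path #3: 0→6→3 push 6 @ unit cost 16 (adds 96)
total cost = 135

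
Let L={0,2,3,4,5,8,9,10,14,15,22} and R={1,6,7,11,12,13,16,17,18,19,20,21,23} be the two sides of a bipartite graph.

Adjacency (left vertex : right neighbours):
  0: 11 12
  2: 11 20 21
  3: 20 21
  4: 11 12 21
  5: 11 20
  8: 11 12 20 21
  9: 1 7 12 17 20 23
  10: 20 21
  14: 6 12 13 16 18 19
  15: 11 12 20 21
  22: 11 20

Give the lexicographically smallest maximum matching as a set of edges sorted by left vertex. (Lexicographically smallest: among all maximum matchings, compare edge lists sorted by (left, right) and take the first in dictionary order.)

Lex-smallest maximum matching: {(0,11), (2,20), (3,21), (4,12), (9,1), (14,6)}

|M| = 6 (so the lex-smallest maximum matching has 6 edges)
process left vertices in ascending order; for each, take the smallest-labelled available neighbour that still permits 6 edges overall, or leave it unmatched if none does
lex-smallest matching: {0-11, 2-20, 3-21, 4-12, 9-1, 14-6}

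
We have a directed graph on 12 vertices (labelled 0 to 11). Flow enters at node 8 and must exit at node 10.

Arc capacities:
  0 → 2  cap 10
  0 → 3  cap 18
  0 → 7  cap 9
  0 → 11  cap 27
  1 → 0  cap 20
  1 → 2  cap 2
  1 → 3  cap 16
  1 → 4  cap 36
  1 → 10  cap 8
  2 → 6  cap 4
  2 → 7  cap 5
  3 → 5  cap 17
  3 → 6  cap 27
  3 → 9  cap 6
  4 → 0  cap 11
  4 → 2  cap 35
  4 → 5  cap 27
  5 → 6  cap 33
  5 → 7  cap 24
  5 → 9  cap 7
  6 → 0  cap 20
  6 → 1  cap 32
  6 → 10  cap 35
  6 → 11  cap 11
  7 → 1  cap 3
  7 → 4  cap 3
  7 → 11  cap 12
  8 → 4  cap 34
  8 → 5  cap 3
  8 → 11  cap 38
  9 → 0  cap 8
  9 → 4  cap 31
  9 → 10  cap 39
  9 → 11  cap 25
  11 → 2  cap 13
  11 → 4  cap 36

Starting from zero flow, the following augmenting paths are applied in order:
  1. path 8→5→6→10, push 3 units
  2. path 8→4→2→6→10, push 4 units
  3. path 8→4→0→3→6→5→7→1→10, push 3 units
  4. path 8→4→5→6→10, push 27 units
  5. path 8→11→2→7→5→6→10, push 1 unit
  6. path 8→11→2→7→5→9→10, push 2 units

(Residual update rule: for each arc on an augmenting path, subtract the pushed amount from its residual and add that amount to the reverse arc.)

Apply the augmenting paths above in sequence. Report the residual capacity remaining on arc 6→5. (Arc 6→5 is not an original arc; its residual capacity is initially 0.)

after path 1 (8→5→6→10, push 3): res(6,5)=3
after path 2 (8→4→2→6→10, push 4): res(6,5)=3
after path 3 (8→4→0→3→6→5→7→1→10, push 3): res(6,5)=0
after path 4 (8→4→5→6→10, push 27): res(6,5)=27
after path 5 (8→11→2→7→5→6→10, push 1): res(6,5)=28
after path 6 (8→11→2→7→5→9→10, push 2): res(6,5)=28

Residual capacity of (6,5): 28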